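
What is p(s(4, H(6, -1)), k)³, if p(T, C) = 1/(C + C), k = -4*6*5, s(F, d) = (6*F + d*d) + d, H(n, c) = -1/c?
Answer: -1/13824000 ≈ -7.2338e-8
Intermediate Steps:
s(F, d) = d + d² + 6*F (s(F, d) = (6*F + d²) + d = (d² + 6*F) + d = d + d² + 6*F)
k = -120 (k = -24*5 = -120)
p(T, C) = 1/(2*C)
p(s(4, H(6, -1)), k)³ = ((½)/(-120))³ = ((½)*(-1/120))³ = (-1/240)³ = -1/13824000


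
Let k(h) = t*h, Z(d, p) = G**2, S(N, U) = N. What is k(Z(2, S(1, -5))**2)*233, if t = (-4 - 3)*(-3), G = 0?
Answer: 0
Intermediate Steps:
Z(d, p) = 0 (Z(d, p) = 0**2 = 0)
t = 21 (t = -7*(-3) = 21)
k(h) = 21*h
k(Z(2, S(1, -5))**2)*233 = (21*0**2)*233 = (21*0)*233 = 0*233 = 0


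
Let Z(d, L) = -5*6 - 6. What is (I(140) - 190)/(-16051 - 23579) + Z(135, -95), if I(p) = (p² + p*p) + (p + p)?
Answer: -146597/3963 ≈ -36.991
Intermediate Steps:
Z(d, L) = -36 (Z(d, L) = -30 - 6 = -36)
I(p) = 2*p + 2*p² (I(p) = (p² + p²) + 2*p = 2*p² + 2*p = 2*p + 2*p²)
(I(140) - 190)/(-16051 - 23579) + Z(135, -95) = (2*140*(1 + 140) - 190)/(-16051 - 23579) - 36 = (2*140*141 - 190)/(-39630) - 36 = (39480 - 190)*(-1/39630) - 36 = 39290*(-1/39630) - 36 = -3929/3963 - 36 = -146597/3963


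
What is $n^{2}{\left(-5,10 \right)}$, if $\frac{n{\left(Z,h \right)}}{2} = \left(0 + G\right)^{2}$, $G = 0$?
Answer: $0$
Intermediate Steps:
$n{\left(Z,h \right)} = 0$ ($n{\left(Z,h \right)} = 2 \left(0 + 0\right)^{2} = 2 \cdot 0^{2} = 2 \cdot 0 = 0$)
$n^{2}{\left(-5,10 \right)} = 0^{2} = 0$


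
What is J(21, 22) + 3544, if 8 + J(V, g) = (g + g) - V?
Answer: 3559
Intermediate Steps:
J(V, g) = -8 - V + 2*g (J(V, g) = -8 + ((g + g) - V) = -8 + (2*g - V) = -8 + (-V + 2*g) = -8 - V + 2*g)
J(21, 22) + 3544 = (-8 - 1*21 + 2*22) + 3544 = (-8 - 21 + 44) + 3544 = 15 + 3544 = 3559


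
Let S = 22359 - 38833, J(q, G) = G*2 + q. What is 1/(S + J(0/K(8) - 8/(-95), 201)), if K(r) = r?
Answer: -95/1526832 ≈ -6.2220e-5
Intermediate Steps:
J(q, G) = q + 2*G (J(q, G) = 2*G + q = q + 2*G)
S = -16474
1/(S + J(0/K(8) - 8/(-95), 201)) = 1/(-16474 + ((0/8 - 8/(-95)) + 2*201)) = 1/(-16474 + ((0*(⅛) - 8*(-1/95)) + 402)) = 1/(-16474 + ((0 + 8/95) + 402)) = 1/(-16474 + (8/95 + 402)) = 1/(-16474 + 38198/95) = 1/(-1526832/95) = -95/1526832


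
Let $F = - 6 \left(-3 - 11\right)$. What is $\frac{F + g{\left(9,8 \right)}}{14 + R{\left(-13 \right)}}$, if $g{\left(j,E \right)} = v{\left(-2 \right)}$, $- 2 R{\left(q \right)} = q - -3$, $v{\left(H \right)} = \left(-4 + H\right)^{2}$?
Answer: $\frac{120}{19} \approx 6.3158$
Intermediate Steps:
$R{\left(q \right)} = - \frac{3}{2} - \frac{q}{2}$ ($R{\left(q \right)} = - \frac{q - -3}{2} = - \frac{q + 3}{2} = - \frac{3 + q}{2} = - \frac{3}{2} - \frac{q}{2}$)
$g{\left(j,E \right)} = 36$ ($g{\left(j,E \right)} = \left(-4 - 2\right)^{2} = \left(-6\right)^{2} = 36$)
$F = 84$ ($F = \left(-6\right) \left(-14\right) = 84$)
$\frac{F + g{\left(9,8 \right)}}{14 + R{\left(-13 \right)}} = \frac{84 + 36}{14 - -5} = \frac{120}{14 + \left(- \frac{3}{2} + \frac{13}{2}\right)} = \frac{120}{14 + 5} = \frac{120}{19}$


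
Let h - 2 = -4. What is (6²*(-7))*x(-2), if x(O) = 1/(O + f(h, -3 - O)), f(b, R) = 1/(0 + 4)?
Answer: 144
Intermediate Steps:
h = -2 (h = 2 - 4 = -2)
f(b, R) = ¼ (f(b, R) = 1/4 = ¼)
x(O) = 1/(¼ + O) (x(O) = 1/(O + ¼) = 1/(¼ + O))
(6²*(-7))*x(-2) = (6²*(-7))*(4/(1 + 4*(-2))) = (36*(-7))*(4/(1 - 8)) = -1008/(-7) = -1008*(-1)/7 = -252*(-4/7) = 144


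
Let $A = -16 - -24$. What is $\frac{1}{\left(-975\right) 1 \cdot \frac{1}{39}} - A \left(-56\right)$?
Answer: $\frac{11199}{25} \approx 447.96$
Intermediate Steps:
$A = 8$ ($A = -16 + 24 = 8$)
$\frac{1}{\left(-975\right) 1 \cdot \frac{1}{39}} - A \left(-56\right) = \frac{1}{\left(-975\right) 1 \cdot \frac{1}{39}} - 8 \left(-56\right) = \frac{1}{\left(-975\right) 1 \cdot \frac{1}{39}} - -448 = \frac{1}{\left(-975\right) \frac{1}{39}} + 448 = \frac{1}{-25} + 448 = - \frac{1}{25} + 448 = \frac{11199}{25}$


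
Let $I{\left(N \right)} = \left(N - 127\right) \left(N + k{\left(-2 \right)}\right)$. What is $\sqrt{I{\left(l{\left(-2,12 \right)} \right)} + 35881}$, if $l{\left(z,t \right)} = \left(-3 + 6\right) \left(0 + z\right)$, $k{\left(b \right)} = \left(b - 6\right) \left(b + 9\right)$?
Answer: $3 \sqrt{4903} \approx 210.06$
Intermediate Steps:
$k{\left(b \right)} = \left(-6 + b\right) \left(9 + b\right)$
$l{\left(z,t \right)} = 3 z$
$I{\left(N \right)} = \left(-127 + N\right) \left(-56 + N\right)$ ($I{\left(N \right)} = \left(N - 127\right) \left(N + \left(-54 + \left(-2\right)^{2} + 3 \left(-2\right)\right)\right) = \left(-127 + N\right) \left(N - 56\right) = \left(-127 + N\right) \left(-56 + N\right)$)
$\sqrt{I{\left(l{\left(-2,12 \right)} \right)} + 35881} = \sqrt{\left(7112 + \left(3 \left(-2\right)\right)^{2} - 183 \cdot 3 \left(-2\right)\right) + 35881} = \sqrt{\left(7112 + \left(-6\right)^{2} - -1098\right) + 35881} = \sqrt{\left(7112 + 36 + 1098\right) + 35881} = \sqrt{8246 + 35881} = \sqrt{44127} = 3 \sqrt{4903}$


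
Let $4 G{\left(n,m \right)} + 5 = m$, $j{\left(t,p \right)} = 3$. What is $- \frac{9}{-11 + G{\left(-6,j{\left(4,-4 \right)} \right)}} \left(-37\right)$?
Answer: $- \frac{666}{23} \approx -28.957$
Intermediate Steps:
$G{\left(n,m \right)} = - \frac{5}{4} + \frac{m}{4}$
$- \frac{9}{-11 + G{\left(-6,j{\left(4,-4 \right)} \right)}} \left(-37\right) = - \frac{9}{-11 + \left(- \frac{5}{4} + \frac{1}{4} \cdot 3\right)} \left(-37\right) = - \frac{9}{-11 + \left(- \frac{5}{4} + \frac{3}{4}\right)} \left(-37\right) = - \frac{9}{-11 - \frac{1}{2}} \left(-37\right) = - \frac{9}{- \frac{23}{2}} \left(-37\right) = \left(-9\right) \left(- \frac{2}{23}\right) \left(-37\right) = \frac{18}{23} \left(-37\right) = - \frac{666}{23}$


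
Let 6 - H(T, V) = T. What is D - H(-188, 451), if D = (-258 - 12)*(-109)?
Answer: 29236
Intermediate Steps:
H(T, V) = 6 - T
D = 29430 (D = -270*(-109) = 29430)
D - H(-188, 451) = 29430 - (6 - 1*(-188)) = 29430 - (6 + 188) = 29430 - 1*194 = 29430 - 194 = 29236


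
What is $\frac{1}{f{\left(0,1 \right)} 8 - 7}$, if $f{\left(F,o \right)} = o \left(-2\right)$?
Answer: $- \frac{1}{23} \approx -0.043478$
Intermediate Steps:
$f{\left(F,o \right)} = - 2 o$
$\frac{1}{f{\left(0,1 \right)} 8 - 7} = \frac{1}{\left(-2\right) 1 \cdot 8 - 7} = \frac{1}{\left(-2\right) 8 - 7} = \frac{1}{-16 - 7} = \frac{1}{-23} = - \frac{1}{23}$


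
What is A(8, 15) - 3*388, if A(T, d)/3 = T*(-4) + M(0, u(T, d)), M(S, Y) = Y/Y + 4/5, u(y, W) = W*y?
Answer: -6273/5 ≈ -1254.6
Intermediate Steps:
M(S, Y) = 9/5 (M(S, Y) = 1 + 4*(⅕) = 1 + ⅘ = 9/5)
A(T, d) = 27/5 - 12*T (A(T, d) = 3*(T*(-4) + 9/5) = 3*(-4*T + 9/5) = 3*(9/5 - 4*T) = 27/5 - 12*T)
A(8, 15) - 3*388 = (27/5 - 12*8) - 3*388 = (27/5 - 96) - 1164 = -453/5 - 1164 = -6273/5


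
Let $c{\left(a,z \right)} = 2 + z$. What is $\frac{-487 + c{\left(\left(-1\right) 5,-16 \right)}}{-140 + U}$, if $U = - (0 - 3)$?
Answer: $\frac{501}{137} \approx 3.6569$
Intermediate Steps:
$U = 3$ ($U = \left(-1\right) \left(-3\right) = 3$)
$\frac{-487 + c{\left(\left(-1\right) 5,-16 \right)}}{-140 + U} = \frac{-487 + \left(2 - 16\right)}{-140 + 3} = \frac{-487 - 14}{-137} = \left(-501\right) \left(- \frac{1}{137}\right) = \frac{501}{137}$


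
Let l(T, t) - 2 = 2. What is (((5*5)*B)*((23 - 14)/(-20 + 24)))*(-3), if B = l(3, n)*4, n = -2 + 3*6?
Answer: -2700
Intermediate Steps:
n = 16 (n = -2 + 18 = 16)
l(T, t) = 4 (l(T, t) = 2 + 2 = 4)
B = 16 (B = 4*4 = 16)
(((5*5)*B)*((23 - 14)/(-20 + 24)))*(-3) = (((5*5)*16)*((23 - 14)/(-20 + 24)))*(-3) = ((25*16)*(9/4))*(-3) = (400*(9*(¼)))*(-3) = (400*(9/4))*(-3) = 900*(-3) = -2700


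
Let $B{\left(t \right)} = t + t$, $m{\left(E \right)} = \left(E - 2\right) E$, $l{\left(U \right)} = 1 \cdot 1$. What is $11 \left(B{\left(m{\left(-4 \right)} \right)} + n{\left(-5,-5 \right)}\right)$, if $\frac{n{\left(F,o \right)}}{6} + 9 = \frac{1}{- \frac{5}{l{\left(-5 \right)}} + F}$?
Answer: $- \frac{363}{5} \approx -72.6$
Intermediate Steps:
$l{\left(U \right)} = 1$
$m{\left(E \right)} = E \left(-2 + E\right)$ ($m{\left(E \right)} = \left(-2 + E\right) E = E \left(-2 + E\right)$)
$B{\left(t \right)} = 2 t$
$n{\left(F,o \right)} = -54 + \frac{6}{-5 + F}$ ($n{\left(F,o \right)} = -54 + \frac{6}{- \frac{5}{1} + F} = -54 + \frac{6}{\left(-5\right) 1 + F} = -54 + \frac{6}{-5 + F}$)
$11 \left(B{\left(m{\left(-4 \right)} \right)} + n{\left(-5,-5 \right)}\right) = 11 \left(2 \left(- 4 \left(-2 - 4\right)\right) + \frac{6 \left(46 - -45\right)}{-5 - 5}\right) = 11 \left(2 \left(\left(-4\right) \left(-6\right)\right) + \frac{6 \left(46 + 45\right)}{-10}\right) = 11 \left(2 \cdot 24 + 6 \left(- \frac{1}{10}\right) 91\right) = 11 \left(48 - \frac{273}{5}\right) = 11 \left(- \frac{33}{5}\right) = - \frac{363}{5}$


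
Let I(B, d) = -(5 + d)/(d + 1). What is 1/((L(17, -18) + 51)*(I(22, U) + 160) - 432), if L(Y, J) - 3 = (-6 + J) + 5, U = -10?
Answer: 9/46337 ≈ 0.00019423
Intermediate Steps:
I(B, d) = -(5 + d)/(1 + d)
L(Y, J) = 2 + J (L(Y, J) = 3 + ((-6 + J) + 5) = 3 + (-1 + J) = 2 + J)
1/((L(17, -18) + 51)*(I(22, U) + 160) - 432) = 1/(((2 - 18) + 51)*((-5 - 1*(-10))/(1 - 10) + 160) - 432) = 1/((-16 + 51)*((-5 + 10)/(-9) + 160) - 432) = 1/(35*(-1/9*5 + 160) - 432) = 1/(35*(-5/9 + 160) - 432) = 1/(35*(1435/9) - 432) = 1/(50225/9 - 432) = 1/(46337/9) = 9/46337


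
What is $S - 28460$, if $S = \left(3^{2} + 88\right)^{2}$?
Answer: $-19051$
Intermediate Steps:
$S = 9409$ ($S = \left(9 + 88\right)^{2} = 97^{2} = 9409$)
$S - 28460 = 9409 - 28460 = -19051$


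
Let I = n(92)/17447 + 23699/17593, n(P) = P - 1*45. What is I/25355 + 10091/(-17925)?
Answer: -900174382553/1599162796275 ≈ -0.56290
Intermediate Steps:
n(P) = -45 + P (n(P) = P - 45 = -45 + P)
I = 5675388/4204727 (I = (-45 + 92)/17447 + 23699/17593 = 47*(1/17447) + 23699*(1/17593) = 47/17447 + 23699/17593 = 5675388/4204727 ≈ 1.3498)
I/25355 + 10091/(-17925) = (5675388/4204727)/25355 + 10091/(-17925) = (5675388/4204727)*(1/25355) + 10091*(-1/17925) = 5675388/106610853085 - 10091/17925 = -900174382553/1599162796275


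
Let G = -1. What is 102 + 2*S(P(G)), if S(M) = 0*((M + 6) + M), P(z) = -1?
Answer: 102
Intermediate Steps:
S(M) = 0 (S(M) = 0*((6 + M) + M) = 0*(6 + 2*M) = 0)
102 + 2*S(P(G)) = 102 + 2*0 = 102 + 0 = 102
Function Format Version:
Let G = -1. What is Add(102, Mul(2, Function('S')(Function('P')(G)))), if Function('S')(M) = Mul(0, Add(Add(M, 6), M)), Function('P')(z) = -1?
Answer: 102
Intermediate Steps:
Function('S')(M) = 0 (Function('S')(M) = Mul(0, Add(Add(6, M), M)) = Mul(0, Add(6, Mul(2, M))) = 0)
Add(102, Mul(2, Function('S')(Function('P')(G)))) = Add(102, Mul(2, 0)) = Add(102, 0) = 102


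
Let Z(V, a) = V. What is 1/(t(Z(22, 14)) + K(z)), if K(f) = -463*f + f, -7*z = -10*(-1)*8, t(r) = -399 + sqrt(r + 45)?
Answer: 4881/23824094 - sqrt(67)/23824094 ≈ 0.00020453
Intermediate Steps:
t(r) = -399 + sqrt(45 + r)
z = -80/7 (z = -(-10*(-1))*8/7 = -10*8/7 = -1/7*80 = -80/7 ≈ -11.429)
K(f) = -462*f
1/(t(Z(22, 14)) + K(z)) = 1/((-399 + sqrt(45 + 22)) - 462*(-80/7)) = 1/((-399 + sqrt(67)) + 5280) = 1/(4881 + sqrt(67))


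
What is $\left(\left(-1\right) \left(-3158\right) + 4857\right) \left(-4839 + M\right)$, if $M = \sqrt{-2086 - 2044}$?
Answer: $-38784585 + 8015 i \sqrt{4130} \approx -3.8785 \cdot 10^{7} + 5.1508 \cdot 10^{5} i$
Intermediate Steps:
$M = i \sqrt{4130}$ ($M = \sqrt{-4130} = i \sqrt{4130} \approx 64.265 i$)
$\left(\left(-1\right) \left(-3158\right) + 4857\right) \left(-4839 + M\right) = \left(\left(-1\right) \left(-3158\right) + 4857\right) \left(-4839 + i \sqrt{4130}\right) = \left(3158 + 4857\right) \left(-4839 + i \sqrt{4130}\right) = 8015 \left(-4839 + i \sqrt{4130}\right) = -38784585 + 8015 i \sqrt{4130}$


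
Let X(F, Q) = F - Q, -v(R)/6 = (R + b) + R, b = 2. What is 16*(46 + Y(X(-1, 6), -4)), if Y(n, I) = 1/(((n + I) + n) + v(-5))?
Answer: 11048/15 ≈ 736.53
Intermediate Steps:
v(R) = -12 - 12*R (v(R) = -6*((R + 2) + R) = -6*((2 + R) + R) = -6*(2 + 2*R) = -12 - 12*R)
Y(n, I) = 1/(48 + I + 2*n) (Y(n, I) = 1/(((n + I) + n) + (-12 - 12*(-5))) = 1/(((I + n) + n) + (-12 + 60)) = 1/((I + 2*n) + 48) = 1/(48 + I + 2*n))
16*(46 + Y(X(-1, 6), -4)) = 16*(46 + 1/(48 - 4 + 2*(-1 - 1*6))) = 16*(46 + 1/(48 - 4 + 2*(-1 - 6))) = 16*(46 + 1/(48 - 4 + 2*(-7))) = 16*(46 + 1/(48 - 4 - 14)) = 16*(46 + 1/30) = 16*(1381/30) = 11048/15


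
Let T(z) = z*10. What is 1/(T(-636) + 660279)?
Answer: 1/653919 ≈ 1.5292e-6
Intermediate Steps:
T(z) = 10*z
1/(T(-636) + 660279) = 1/(10*(-636) + 660279) = 1/(-6360 + 660279) = 1/653919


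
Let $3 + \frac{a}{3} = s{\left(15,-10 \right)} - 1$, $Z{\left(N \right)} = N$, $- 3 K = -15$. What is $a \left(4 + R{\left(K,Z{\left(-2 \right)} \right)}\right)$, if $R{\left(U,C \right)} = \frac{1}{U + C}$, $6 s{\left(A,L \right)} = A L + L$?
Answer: $- \frac{1196}{3} \approx -398.67$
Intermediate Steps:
$K = 5$ ($K = \left(- \frac{1}{3}\right) \left(-15\right) = 5$)
$s{\left(A,L \right)} = \frac{L}{6} + \frac{A L}{6}$ ($s{\left(A,L \right)} = \frac{A L + L}{6} = \frac{L + A L}{6} = \frac{L}{6} + \frac{A L}{6}$)
$a = -92$ ($a = -9 + 3 \left(\frac{1}{6} \left(-10\right) \left(1 + 15\right) - 1\right) = -9 + 3 \left(\frac{1}{6} \left(-10\right) 16 - 1\right) = -9 + 3 \left(- \frac{80}{3} - 1\right) = -9 + 3 \left(- \frac{83}{3}\right) = -9 - 83 = -92$)
$R{\left(U,C \right)} = \frac{1}{C + U}$
$a \left(4 + R{\left(K,Z{\left(-2 \right)} \right)}\right) = - 92 \left(4 + \frac{1}{-2 + 5}\right) = - 92 \left(4 + \frac{1}{3}\right) = \left(-92\right) \frac{13}{3} = - \frac{1196}{3}$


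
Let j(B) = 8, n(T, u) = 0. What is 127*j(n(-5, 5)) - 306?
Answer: 710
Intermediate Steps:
127*j(n(-5, 5)) - 306 = 127*8 - 306 = 1016 - 306 = 710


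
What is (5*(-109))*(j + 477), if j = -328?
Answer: -81205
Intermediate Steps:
(5*(-109))*(j + 477) = (5*(-109))*(-328 + 477) = -545*149 = -81205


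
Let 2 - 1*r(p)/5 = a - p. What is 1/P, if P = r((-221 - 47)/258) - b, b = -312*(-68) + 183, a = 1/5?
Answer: -129/2759980 ≈ -4.6739e-5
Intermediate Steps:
a = 1/5 ≈ 0.20000
r(p) = 9 + 5*p (r(p) = 10 - 5*(1/5 - p) = 10 + (-1 + 5*p) = 9 + 5*p)
b = 21399 (b = 21216 + 183 = 21399)
P = -2759980/129 (P = (9 + 5*((-221 - 47)/258)) - 1*21399 = (9 + 5*(-268*1/258)) - 21399 = (9 + 5*(-134/129)) - 21399 = (9 - 670/129) - 21399 = 491/129 - 21399 = -2759980/129 ≈ -21395.)
1/P = 1/(-2759980/129) = -129/2759980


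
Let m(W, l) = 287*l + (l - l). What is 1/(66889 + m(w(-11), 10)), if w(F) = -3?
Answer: 1/69759 ≈ 1.4335e-5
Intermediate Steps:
m(W, l) = 287*l (m(W, l) = 287*l + 0 = 287*l)
1/(66889 + m(w(-11), 10)) = 1/(66889 + 287*10) = 1/(66889 + 2870) = 1/69759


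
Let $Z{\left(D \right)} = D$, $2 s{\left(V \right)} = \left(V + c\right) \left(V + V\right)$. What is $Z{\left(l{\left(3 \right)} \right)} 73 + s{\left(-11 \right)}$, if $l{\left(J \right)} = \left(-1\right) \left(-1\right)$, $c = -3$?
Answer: $227$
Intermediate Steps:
$l{\left(J \right)} = 1$
$s{\left(V \right)} = V \left(-3 + V\right)$ ($s{\left(V \right)} = \frac{\left(V - 3\right) \left(V + V\right)}{2} = \frac{\left(-3 + V\right) 2 V}{2} = \frac{2 V \left(-3 + V\right)}{2} = V \left(-3 + V\right)$)
$Z{\left(l{\left(3 \right)} \right)} 73 + s{\left(-11 \right)} = 1 \cdot 73 - 11 \left(-3 - 11\right) = 73 - -154 = 73 + 154 = 227$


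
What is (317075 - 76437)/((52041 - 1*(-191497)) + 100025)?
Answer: 240638/343563 ≈ 0.70042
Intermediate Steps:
(317075 - 76437)/((52041 - 1*(-191497)) + 100025) = 240638/((52041 + 191497) + 100025) = 240638/(243538 + 100025) = 240638/343563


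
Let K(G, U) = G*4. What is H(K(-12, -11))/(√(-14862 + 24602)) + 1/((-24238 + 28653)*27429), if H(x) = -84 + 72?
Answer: 1/121099035 - 6*√2435/2435 ≈ -0.12159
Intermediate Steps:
K(G, U) = 4*G
H(x) = -12
H(K(-12, -11))/(√(-14862 + 24602)) + 1/((-24238 + 28653)*27429) = -12/√(-14862 + 24602) + 1/((-24238 + 28653)*27429) = -12*√2435/4870 + (1/27429)/4415 = -12*√2435/4870 + (1/4415)*(1/27429) = -6*√2435/2435 + 1/121099035 = 1/121099035 - 6*√2435/2435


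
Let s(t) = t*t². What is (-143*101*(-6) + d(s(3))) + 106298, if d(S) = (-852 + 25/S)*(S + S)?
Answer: 146998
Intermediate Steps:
s(t) = t³
d(S) = 2*S*(-852 + 25/S) (d(S) = (-852 + 25/S)*(2*S) = 2*S*(-852 + 25/S))
(-143*101*(-6) + d(s(3))) + 106298 = (-143*101*(-6) + (50 - 1704*3³)) + 106298 = (-14443*(-6) + (50 - 1704*27)) + 106298 = (86658 + (50 - 46008)) + 106298 = (86658 - 45958) + 106298 = 40700 + 106298 = 146998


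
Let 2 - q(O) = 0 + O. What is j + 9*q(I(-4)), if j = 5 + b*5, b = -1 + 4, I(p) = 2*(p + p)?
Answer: 182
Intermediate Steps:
I(p) = 4*p (I(p) = 2*(2*p) = 4*p)
b = 3
q(O) = 2 - O (q(O) = 2 - (0 + O) = 2 - O)
j = 20 (j = 5 + 3*5 = 5 + 15 = 20)
j + 9*q(I(-4)) = 20 + 9*(2 - 4*(-4)) = 20 + 9*(2 - 1*(-16)) = 20 + 9*(2 + 16) = 20 + 9*18 = 20 + 162 = 182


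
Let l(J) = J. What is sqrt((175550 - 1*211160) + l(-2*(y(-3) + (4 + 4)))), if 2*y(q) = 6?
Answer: 4*I*sqrt(2227) ≈ 188.76*I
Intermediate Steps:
y(q) = 3 (y(q) = (1/2)*6 = 3)
sqrt((175550 - 1*211160) + l(-2*(y(-3) + (4 + 4)))) = sqrt((175550 - 1*211160) - 2*(3 + (4 + 4))) = sqrt((175550 - 211160) - 2*(3 + 8)) = sqrt(-35610 - 2*11) = sqrt(-35610 - 22) = sqrt(-35632) = 4*I*sqrt(2227)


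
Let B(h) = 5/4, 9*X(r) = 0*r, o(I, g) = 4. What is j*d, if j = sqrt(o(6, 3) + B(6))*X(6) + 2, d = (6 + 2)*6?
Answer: 96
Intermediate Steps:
X(r) = 0 (X(r) = (0*r)/9 = (1/9)*0 = 0)
B(h) = 5/4 (B(h) = 5*(1/4) = 5/4)
d = 48 (d = 8*6 = 48)
j = 2 (j = sqrt(4 + 5/4)*0 + 2 = sqrt(21/4)*0 + 2 = (sqrt(21)/2)*0 + 2 = 0 + 2 = 2)
j*d = 2*48 = 96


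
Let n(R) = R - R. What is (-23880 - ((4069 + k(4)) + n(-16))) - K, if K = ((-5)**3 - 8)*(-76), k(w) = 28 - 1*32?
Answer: -38053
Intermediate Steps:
k(w) = -4 (k(w) = 28 - 32 = -4)
K = 10108 (K = (-125 - 8)*(-76) = -133*(-76) = 10108)
n(R) = 0
(-23880 - ((4069 + k(4)) + n(-16))) - K = (-23880 - ((4069 - 4) + 0)) - 1*10108 = (-23880 - (4065 + 0)) - 10108 = (-23880 - 1*4065) - 10108 = (-23880 - 4065) - 10108 = -27945 - 10108 = -38053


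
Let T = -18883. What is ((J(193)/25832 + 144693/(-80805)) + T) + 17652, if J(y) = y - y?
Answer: -33205216/26935 ≈ -1232.8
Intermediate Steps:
J(y) = 0
((J(193)/25832 + 144693/(-80805)) + T) + 17652 = ((0/25832 + 144693/(-80805)) - 18883) + 17652 = ((0*(1/25832) + 144693*(-1/80805)) - 18883) + 17652 = ((0 - 48231/26935) - 18883) + 17652 = (-48231/26935 - 18883) + 17652 = -508661836/26935 + 17652 = -33205216/26935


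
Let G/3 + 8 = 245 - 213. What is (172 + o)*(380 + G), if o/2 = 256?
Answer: 309168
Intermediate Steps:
o = 512 (o = 2*256 = 512)
G = 72 (G = -24 + 3*(245 - 213) = -24 + 3*32 = -24 + 96 = 72)
(172 + o)*(380 + G) = (172 + 512)*(380 + 72) = 684*452 = 309168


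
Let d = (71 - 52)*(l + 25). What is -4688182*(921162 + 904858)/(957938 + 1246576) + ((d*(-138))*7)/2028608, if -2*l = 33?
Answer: -8683166722026046873/2236047368256 ≈ -3.8833e+6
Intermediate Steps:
l = -33/2 (l = -½*33 = -33/2 ≈ -16.500)
d = 323/2 (d = (71 - 52)*(-33/2 + 25) = 19*(17/2) = 323/2 ≈ 161.50)
-4688182*(921162 + 904858)/(957938 + 1246576) + ((d*(-138))*7)/2028608 = -4688182*(921162 + 904858)/(957938 + 1246576) + (((323/2)*(-138))*7)/2028608 = -4688182/(2204514/1826020) - 22287*7*(1/2028608) = -4688182/(2204514*(1/1826020)) - 156009*1/2028608 = -4688182/1102257/913010 - 156009/2028608 = -4688182*913010/1102257 - 156009/2028608 = -4280357047820/1102257 - 156009/2028608 = -8683166722026046873/2236047368256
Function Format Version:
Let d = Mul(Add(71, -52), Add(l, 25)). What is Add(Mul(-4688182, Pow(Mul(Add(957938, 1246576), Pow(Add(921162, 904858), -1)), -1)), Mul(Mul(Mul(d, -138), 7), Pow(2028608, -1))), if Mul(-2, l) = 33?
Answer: Rational(-8683166722026046873, 2236047368256) ≈ -3.8833e+6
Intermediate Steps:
l = Rational(-33, 2) (l = Mul(Rational(-1, 2), 33) = Rational(-33, 2) ≈ -16.500)
d = Rational(323, 2) (d = Mul(Add(71, -52), Add(Rational(-33, 2), 25)) = Mul(19, Rational(17, 2)) = Rational(323, 2) ≈ 161.50)
Add(Mul(-4688182, Pow(Mul(Add(957938, 1246576), Pow(Add(921162, 904858), -1)), -1)), Mul(Mul(Mul(d, -138), 7), Pow(2028608, -1))) = Add(Mul(-4688182, Pow(Mul(Add(957938, 1246576), Pow(Add(921162, 904858), -1)), -1)), Mul(Mul(Mul(Rational(323, 2), -138), 7), Pow(2028608, -1))) = Add(Mul(-4688182, Pow(Mul(2204514, Pow(1826020, -1)), -1)), Mul(Mul(-22287, 7), Rational(1, 2028608))) = Add(Mul(-4688182, Pow(Mul(2204514, Rational(1, 1826020)), -1)), Mul(-156009, Rational(1, 2028608))) = Add(Mul(-4688182, Pow(Rational(1102257, 913010), -1)), Rational(-156009, 2028608)) = Add(Mul(-4688182, Rational(913010, 1102257)), Rational(-156009, 2028608)) = Add(Rational(-4280357047820, 1102257), Rational(-156009, 2028608)) = Rational(-8683166722026046873, 2236047368256)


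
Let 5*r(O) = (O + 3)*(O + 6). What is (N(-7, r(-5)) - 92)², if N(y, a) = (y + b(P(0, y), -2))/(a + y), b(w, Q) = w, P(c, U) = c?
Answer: 11350161/1369 ≈ 8290.8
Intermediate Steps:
r(O) = (3 + O)*(6 + O)/5 (r(O) = ((O + 3)*(O + 6))/5 = ((3 + O)*(6 + O))/5 = (3 + O)*(6 + O)/5)
N(y, a) = y/(a + y) (N(y, a) = (y + 0)/(a + y) = y/(a + y))
(N(-7, r(-5)) - 92)² = (-7/((18/5 + (⅕)*(-5)² + (9/5)*(-5)) - 7) - 92)² = (-7/((18/5 + (⅕)*25 - 9) - 7) - 92)² = (-7/((18/5 + 5 - 9) - 7) - 92)² = (-7/(-⅖ - 7) - 92)² = (-7/(-37/5) - 92)² = (-7*(-5/37) - 92)² = (35/37 - 92)² = (-3369/37)² = 11350161/1369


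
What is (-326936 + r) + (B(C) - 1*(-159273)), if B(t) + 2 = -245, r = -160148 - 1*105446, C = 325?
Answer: -433504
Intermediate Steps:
r = -265594 (r = -160148 - 105446 = -265594)
B(t) = -247 (B(t) = -2 - 245 = -247)
(-326936 + r) + (B(C) - 1*(-159273)) = (-326936 - 265594) + (-247 - 1*(-159273)) = -592530 + (-247 + 159273) = -592530 + 159026 = -433504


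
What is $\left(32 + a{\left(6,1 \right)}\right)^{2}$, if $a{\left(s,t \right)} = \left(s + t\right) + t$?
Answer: $1600$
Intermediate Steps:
$a{\left(s,t \right)} = s + 2 t$
$\left(32 + a{\left(6,1 \right)}\right)^{2} = \left(32 + \left(6 + 2 \cdot 1\right)\right)^{2} = \left(32 + \left(6 + 2\right)\right)^{2} = \left(32 + 8\right)^{2} = 40^{2} = 1600$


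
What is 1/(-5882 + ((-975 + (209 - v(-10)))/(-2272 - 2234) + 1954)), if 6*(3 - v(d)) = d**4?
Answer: -13518/53101397 ≈ -0.00025457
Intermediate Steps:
v(d) = 3 - d**4/6
1/(-5882 + ((-975 + (209 - v(-10)))/(-2272 - 2234) + 1954)) = 1/(-5882 + ((-975 + (209 - (3 - 1/6*(-10)**4)))/(-2272 - 2234) + 1954)) = 1/(-5882 + ((-975 + (209 - (3 - 1/6*10000)))/(-4506) + 1954)) = 1/(-5882 + ((-975 + (209 - (3 - 5000/3)))*(-1/4506) + 1954)) = 1/(-5882 + ((-975 + (209 - 1*(-4991/3)))*(-1/4506) + 1954)) = 1/(-5882 + ((-975 + (209 + 4991/3))*(-1/4506) + 1954)) = 1/(-5882 + ((-975 + 5618/3)*(-1/4506) + 1954)) = 1/(-5882 + ((2693/3)*(-1/4506) + 1954)) = 1/(-5882 + (-2693/13518 + 1954)) = 1/(-5882 + 26411479/13518) = 1/(-53101397/13518) = -13518/53101397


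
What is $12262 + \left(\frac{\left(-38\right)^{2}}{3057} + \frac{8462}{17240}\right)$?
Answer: $\frac{323145512527}{26351340} \approx 12263.0$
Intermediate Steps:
$12262 + \left(\frac{\left(-38\right)^{2}}{3057} + \frac{8462}{17240}\right) = 12262 + \left(1444 \cdot \frac{1}{3057} + 8462 \cdot \frac{1}{17240}\right) = 12262 + \left(\frac{1444}{3057} + \frac{4231}{8620}\right) = 12262 + \frac{25381447}{26351340} = \frac{323145512527}{26351340}$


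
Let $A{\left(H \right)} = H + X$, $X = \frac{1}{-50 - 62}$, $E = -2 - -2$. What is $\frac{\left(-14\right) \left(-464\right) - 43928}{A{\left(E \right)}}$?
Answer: $4192384$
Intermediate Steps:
$E = 0$ ($E = -2 + 2 = 0$)
$X = - \frac{1}{112}$ ($X = \frac{1}{-112} = - \frac{1}{112} \approx -0.0089286$)
$A{\left(H \right)} = - \frac{1}{112} + H$ ($A{\left(H \right)} = H - \frac{1}{112} = - \frac{1}{112} + H$)
$\frac{\left(-14\right) \left(-464\right) - 43928}{A{\left(E \right)}} = \frac{\left(-14\right) \left(-464\right) - 43928}{- \frac{1}{112} + 0} = \frac{6496 - 43928}{- \frac{1}{112}} = \left(-37432\right) \left(-112\right) = 4192384$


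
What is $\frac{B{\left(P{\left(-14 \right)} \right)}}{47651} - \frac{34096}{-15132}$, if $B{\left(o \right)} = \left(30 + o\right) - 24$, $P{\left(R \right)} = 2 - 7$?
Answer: $\frac{406180907}{180263733} \approx 2.2533$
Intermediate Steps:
$P{\left(R \right)} = -5$
$B{\left(o \right)} = 6 + o$
$\frac{B{\left(P{\left(-14 \right)} \right)}}{47651} - \frac{34096}{-15132} = \frac{6 - 5}{47651} - \frac{34096}{-15132} = 1 \cdot \frac{1}{47651} - - \frac{8524}{3783} = \frac{1}{47651} + \frac{8524}{3783} = \frac{406180907}{180263733}$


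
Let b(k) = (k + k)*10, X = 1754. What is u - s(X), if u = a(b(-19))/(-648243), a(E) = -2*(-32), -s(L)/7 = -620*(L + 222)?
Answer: -5559228249184/648243 ≈ -8.5758e+6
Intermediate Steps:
s(L) = 963480 + 4340*L (s(L) = -(-4340)*(L + 222) = -(-4340)*(222 + L) = -7*(-137640 - 620*L) = 963480 + 4340*L)
b(k) = 20*k (b(k) = (2*k)*10 = 20*k)
a(E) = 64
u = -64/648243 (u = 64/(-648243) = 64*(-1/648243) = -64/648243 ≈ -9.8728e-5)
u - s(X) = -64/648243 - (963480 + 4340*1754) = -64/648243 - (963480 + 7612360) = -64/648243 - 1*8575840 = -64/648243 - 8575840 = -5559228249184/648243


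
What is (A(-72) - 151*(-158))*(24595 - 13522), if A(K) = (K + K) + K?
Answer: 261787866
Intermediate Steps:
A(K) = 3*K (A(K) = 2*K + K = 3*K)
(A(-72) - 151*(-158))*(24595 - 13522) = (3*(-72) - 151*(-158))*(24595 - 13522) = (-216 + 23858)*11073 = 23642*11073 = 261787866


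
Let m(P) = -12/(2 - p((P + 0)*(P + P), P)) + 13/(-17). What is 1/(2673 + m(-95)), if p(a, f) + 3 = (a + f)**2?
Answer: 1370123585/3661292601191 ≈ 0.00037422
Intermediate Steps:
p(a, f) = -3 + (a + f)**2
m(P) = -13/17 - 12/(5 - (P + 2*P**2)**2) (m(P) = -12/(2 - (-3 + ((P + 0)*(P + P) + P)**2)) + 13/(-17) = -12/(2 - (-3 + (P*(2*P) + P)**2)) + 13*(-1/17) = -12/(2 - (-3 + (2*P**2 + P)**2)) - 13/17 = -12/(2 - (-3 + (P + 2*P**2)**2)) - 13/17 = -12/(2 + (3 - (P + 2*P**2)**2)) - 13/17 = -12/(5 - (P + 2*P**2)**2) - 13/17 = -13/17 - 12/(5 - (P + 2*P**2)**2))
1/(2673 + m(-95)) = 1/(2673 + (269 - 13*(-95)**2*(1 + 2*(-95))**2)/(17*(-5 + (-95)**2*(1 + 2*(-95))**2))) = 1/(2673 + (269 - 13*9025*(1 - 190)**2)/(17*(-5 + 9025*(1 - 190)**2))) = 1/(2673 + (269 - 13*9025*(-189)**2)/(17*(-5 + 9025*(-189)**2))) = 1/(2673 + (269 - 13*9025*35721)/(17*(-5 + 9025*35721))) = 1/(2673 + (269 - 4190966325)/(17*(-5 + 322382025))) = 1/(2673 + (1/17)*(-4190966056)/322382020) = 1/(2673 + (1/17)*(1/322382020)*(-4190966056)) = 1/(2673 - 1047741514/1370123585) = 1/(3661292601191/1370123585) = 1370123585/3661292601191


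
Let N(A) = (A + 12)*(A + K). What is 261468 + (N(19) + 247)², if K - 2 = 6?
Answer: 1436524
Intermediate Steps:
K = 8 (K = 2 + 6 = 8)
N(A) = (8 + A)*(12 + A) (N(A) = (A + 12)*(A + 8) = (12 + A)*(8 + A) = (8 + A)*(12 + A))
261468 + (N(19) + 247)² = 261468 + ((96 + 19² + 20*19) + 247)² = 261468 + ((96 + 361 + 380) + 247)² = 261468 + (837 + 247)² = 261468 + 1084² = 261468 + 1175056 = 1436524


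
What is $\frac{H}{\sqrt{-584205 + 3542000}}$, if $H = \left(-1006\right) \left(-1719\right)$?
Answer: $\frac{1729314 \sqrt{2957795}}{2957795} \approx 1005.5$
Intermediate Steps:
$H = 1729314$
$\frac{H}{\sqrt{-584205 + 3542000}} = \frac{1729314}{\sqrt{-584205 + 3542000}} = \frac{1729314}{\sqrt{2957795}} = 1729314 \frac{\sqrt{2957795}}{2957795} = \frac{1729314 \sqrt{2957795}}{2957795}$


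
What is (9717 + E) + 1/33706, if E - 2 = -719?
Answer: 303354001/33706 ≈ 9000.0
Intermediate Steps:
E = -717 (E = 2 - 719 = -717)
(9717 + E) + 1/33706 = (9717 - 717) + 1/33706 = 9000 + 1/33706 = 303354001/33706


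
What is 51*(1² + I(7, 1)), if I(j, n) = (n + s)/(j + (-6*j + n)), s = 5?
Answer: 42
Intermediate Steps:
I(j, n) = (5 + n)/(n - 5*j) (I(j, n) = (n + 5)/(j + (-6*j + n)) = (5 + n)/(j + (n - 6*j)) = (5 + n)/(n - 5*j))
51*(1² + I(7, 1)) = 51*(1² + (-5 - 1*1)/(-1*1 + 5*7)) = 51*(1 + (-5 - 1)/(-1 + 35)) = 51*(1 - 6/34) = 51*(1 + (1/34)*(-6)) = 51*(1 - 3/17) = 51*(14/17) = 42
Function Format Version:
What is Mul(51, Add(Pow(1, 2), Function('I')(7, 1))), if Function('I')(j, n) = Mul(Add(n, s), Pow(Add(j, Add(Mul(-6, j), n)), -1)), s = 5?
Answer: 42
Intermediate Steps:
Function('I')(j, n) = Mul(Pow(Add(n, Mul(-5, j)), -1), Add(5, n)) (Function('I')(j, n) = Mul(Add(n, 5), Pow(Add(j, Add(Mul(-6, j), n)), -1)) = Mul(Add(5, n), Pow(Add(j, Add(n, Mul(-6, j))), -1)) = Mul(Add(5, n), Pow(Add(n, Mul(-5, j)), -1)) = Mul(Pow(Add(n, Mul(-5, j)), -1), Add(5, n)))
Mul(51, Add(Pow(1, 2), Function('I')(7, 1))) = Mul(51, Add(Pow(1, 2), Mul(Pow(Add(Mul(-1, 1), Mul(5, 7)), -1), Add(-5, Mul(-1, 1))))) = Mul(51, Add(1, Mul(Pow(Add(-1, 35), -1), Add(-5, -1)))) = Mul(51, Add(1, Mul(Pow(34, -1), -6))) = Mul(51, Add(1, Mul(Rational(1, 34), -6))) = Mul(51, Add(1, Rational(-3, 17))) = Mul(51, Rational(14, 17)) = 42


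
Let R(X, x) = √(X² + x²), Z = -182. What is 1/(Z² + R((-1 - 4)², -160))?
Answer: 33124/1097173151 - 5*√1049/1097173151 ≈ 3.0043e-5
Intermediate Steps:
1/(Z² + R((-1 - 4)², -160)) = 1/((-182)² + √(((-1 - 4)²)² + (-160)²)) = 1/(33124 + √(((-5)²)² + 25600)) = 1/(33124 + √(25² + 25600)) = 1/(33124 + √(625 + 25600)) = 1/(33124 + √26225) = 1/(33124 + 5*√1049)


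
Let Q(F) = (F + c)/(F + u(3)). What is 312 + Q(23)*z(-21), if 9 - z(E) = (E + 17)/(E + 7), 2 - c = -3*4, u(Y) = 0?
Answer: 52489/161 ≈ 326.02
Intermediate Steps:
c = 14 (c = 2 - (-3)*1*4 = 2 - (-3)*4 = 2 - 1*(-12) = 2 + 12 = 14)
z(E) = 9 - (17 + E)/(7 + E) (z(E) = 9 - (E + 17)/(E + 7) = 9 - (17 + E)/(7 + E))
Q(F) = (14 + F)/F (Q(F) = (F + 14)/(F + 0) = (14 + F)/F)
312 + Q(23)*z(-21) = 312 + ((14 + 23)/23)*(2*(23 + 4*(-21))/(7 - 21)) = 312 + ((1/23)*37)*(2*(23 - 84)/(-14)) = 312 + 37*(2*(-1/14)*(-61))/23 = 312 + (37/23)*(61/7) = 312 + 2257/161 = 52489/161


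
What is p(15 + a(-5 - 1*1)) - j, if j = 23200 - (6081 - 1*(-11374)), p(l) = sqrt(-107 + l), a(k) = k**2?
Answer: -5745 + 2*I*sqrt(14) ≈ -5745.0 + 7.4833*I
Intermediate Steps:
j = 5745 (j = 23200 - (6081 + 11374) = 23200 - 1*17455 = 23200 - 17455 = 5745)
p(15 + a(-5 - 1*1)) - j = sqrt(-107 + (15 + (-5 - 1*1)**2)) - 1*5745 = sqrt(-107 + (15 + (-5 - 1)**2)) - 5745 = sqrt(-107 + (15 + (-6)**2)) - 5745 = sqrt(-107 + (15 + 36)) - 5745 = sqrt(-107 + 51) - 5745 = sqrt(-56) - 5745 = 2*I*sqrt(14) - 5745 = -5745 + 2*I*sqrt(14)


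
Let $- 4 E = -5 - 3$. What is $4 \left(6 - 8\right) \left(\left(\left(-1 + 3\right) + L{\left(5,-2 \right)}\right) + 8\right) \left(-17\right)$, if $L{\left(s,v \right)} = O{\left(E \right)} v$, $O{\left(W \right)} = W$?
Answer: $816$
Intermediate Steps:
$E = 2$ ($E = - \frac{-5 - 3}{4} = \left(- \frac{1}{4}\right) \left(-8\right) = 2$)
$L{\left(s,v \right)} = 2 v$
$4 \left(6 - 8\right) \left(\left(\left(-1 + 3\right) + L{\left(5,-2 \right)}\right) + 8\right) \left(-17\right) = 4 \left(6 - 8\right) \left(\left(\left(-1 + 3\right) + 2 \left(-2\right)\right) + 8\right) \left(-17\right) = 4 \left(- 2 \left(\left(2 - 4\right) + 8\right)\right) \left(-17\right) = 4 \left(- 2 \left(-2 + 8\right)\right) \left(-17\right) = 4 \left(\left(-2\right) 6\right) \left(-17\right) = 4 \left(-12\right) \left(-17\right) = \left(-48\right) \left(-17\right) = 816$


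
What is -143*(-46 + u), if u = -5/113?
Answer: 744029/113 ≈ 6584.3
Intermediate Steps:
u = -5/113 (u = -5*1/113 = -5/113 ≈ -0.044248)
-143*(-46 + u) = -143*(-46 - 5/113) = -143*(-5203/113) = 744029/113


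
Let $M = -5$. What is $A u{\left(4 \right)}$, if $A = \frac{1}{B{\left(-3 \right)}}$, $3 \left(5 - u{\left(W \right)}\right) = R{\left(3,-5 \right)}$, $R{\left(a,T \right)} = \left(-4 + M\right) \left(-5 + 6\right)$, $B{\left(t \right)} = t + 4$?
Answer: $8$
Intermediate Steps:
$B{\left(t \right)} = 4 + t$
$R{\left(a,T \right)} = -9$ ($R{\left(a,T \right)} = \left(-4 - 5\right) \left(-5 + 6\right) = \left(-9\right) 1 = -9$)
$u{\left(W \right)} = 8$ ($u{\left(W \right)} = 5 - -3 = 5 + 3 = 8$)
$A = 1$ ($A = \frac{1}{4 - 3} = 1^{-1} = 1$)
$A u{\left(4 \right)} = 1 \cdot 8 = 8$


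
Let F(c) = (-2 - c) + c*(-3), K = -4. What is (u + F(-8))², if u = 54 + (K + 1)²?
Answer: 8649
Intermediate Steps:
u = 63 (u = 54 + (-4 + 1)² = 54 + (-3)² = 54 + 9 = 63)
F(c) = -2 - 4*c (F(c) = (-2 - c) - 3*c = -2 - 4*c)
(u + F(-8))² = (63 + (-2 - 4*(-8)))² = (63 + (-2 + 32))² = (63 + 30)² = 93² = 8649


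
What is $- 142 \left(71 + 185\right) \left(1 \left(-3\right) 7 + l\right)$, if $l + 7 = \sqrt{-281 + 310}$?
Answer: $1017856 - 36352 \sqrt{29} \approx 8.2209 \cdot 10^{5}$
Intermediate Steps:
$l = -7 + \sqrt{29}$ ($l = -7 + \sqrt{-281 + 310} = -7 + \sqrt{29} \approx -1.6148$)
$- 142 \left(71 + 185\right) \left(1 \left(-3\right) 7 + l\right) = - 142 \left(71 + 185\right) \left(1 \left(-3\right) 7 - \left(7 - \sqrt{29}\right)\right) = - 142 \cdot 256 \left(\left(-3\right) 7 - \left(7 - \sqrt{29}\right)\right) = - 142 \cdot 256 \left(-21 - \left(7 - \sqrt{29}\right)\right) = - 142 \cdot 256 \left(-28 + \sqrt{29}\right) = - 142 \left(-7168 + 256 \sqrt{29}\right) = 1017856 - 36352 \sqrt{29}$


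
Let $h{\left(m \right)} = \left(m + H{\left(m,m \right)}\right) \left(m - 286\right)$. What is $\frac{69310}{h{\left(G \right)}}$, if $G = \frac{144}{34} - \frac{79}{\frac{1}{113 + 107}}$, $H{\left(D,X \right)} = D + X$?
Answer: $\frac{2003059}{26607074100} \approx 7.5283 \cdot 10^{-5}$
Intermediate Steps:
$G = - \frac{295388}{17}$ ($G = 144 \cdot \frac{1}{34} - \frac{79}{\frac{1}{220}} = \frac{72}{17} - 79 \frac{1}{\frac{1}{220}} = \frac{72}{17} - 17380 = - \frac{295388}{17} \approx -17376.0$)
$h{\left(m \right)} = 3 m \left(-286 + m\right)$ ($h{\left(m \right)} = \left(m + \left(m + m\right)\right) \left(m - 286\right) = \left(m + 2 m\right) \left(-286 + m\right) = 3 m \left(-286 + m\right)$)
$\frac{69310}{h{\left(G \right)}} = \frac{69310}{3 \left(- \frac{295388}{17}\right) \left(-286 - \frac{295388}{17}\right)} = \frac{69310}{3 \left(- \frac{295388}{17}\right) \left(- \frac{300250}{17}\right)} = \frac{69310}{\frac{266070741000}{289}} = 69310 \cdot \frac{289}{266070741000} = \frac{2003059}{26607074100}$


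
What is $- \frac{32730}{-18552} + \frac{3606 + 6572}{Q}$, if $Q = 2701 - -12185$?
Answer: $\frac{56336753}{23013756} \approx 2.448$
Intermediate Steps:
$Q = 14886$ ($Q = 2701 + 12185 = 14886$)
$- \frac{32730}{-18552} + \frac{3606 + 6572}{Q} = - \frac{32730}{-18552} + \frac{3606 + 6572}{14886} = \left(-32730\right) \left(- \frac{1}{18552}\right) + 10178 \cdot \frac{1}{14886} = \frac{5455}{3092} + \frac{5089}{7443} = \frac{56336753}{23013756}$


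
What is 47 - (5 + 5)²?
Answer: -53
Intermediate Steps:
47 - (5 + 5)² = 47 - 1*10² = 47 - 1*100 = 47 - 100 = -53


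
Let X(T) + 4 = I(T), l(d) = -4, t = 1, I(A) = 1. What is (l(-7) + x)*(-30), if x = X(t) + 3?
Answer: 120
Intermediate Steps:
X(T) = -3 (X(T) = -4 + 1 = -3)
x = 0 (x = -3 + 3 = 0)
(l(-7) + x)*(-30) = (-4 + 0)*(-30) = -4*(-30) = 120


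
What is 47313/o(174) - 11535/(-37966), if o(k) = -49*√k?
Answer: 11535/37966 - 2253*√174/406 ≈ -72.896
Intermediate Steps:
47313/o(174) - 11535/(-37966) = 47313/((-49*√174)) - 11535/(-37966) = 47313*(-√174/8526) - 11535*(-1/37966) = -2253*√174/406 + 11535/37966 = 11535/37966 - 2253*√174/406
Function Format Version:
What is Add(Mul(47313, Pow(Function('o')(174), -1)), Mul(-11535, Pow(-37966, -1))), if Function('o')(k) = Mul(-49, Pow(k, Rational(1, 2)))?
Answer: Add(Rational(11535, 37966), Mul(Rational(-2253, 406), Pow(174, Rational(1, 2)))) ≈ -72.896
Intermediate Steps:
Add(Mul(47313, Pow(Function('o')(174), -1)), Mul(-11535, Pow(-37966, -1))) = Add(Mul(47313, Pow(Mul(-49, Pow(174, Rational(1, 2))), -1)), Mul(-11535, Pow(-37966, -1))) = Add(Mul(47313, Mul(Rational(-1, 8526), Pow(174, Rational(1, 2)))), Mul(-11535, Rational(-1, 37966))) = Add(Mul(Rational(-2253, 406), Pow(174, Rational(1, 2))), Rational(11535, 37966)) = Add(Rational(11535, 37966), Mul(Rational(-2253, 406), Pow(174, Rational(1, 2))))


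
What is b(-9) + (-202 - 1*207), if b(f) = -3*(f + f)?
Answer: -355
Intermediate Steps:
b(f) = -6*f
b(-9) + (-202 - 1*207) = -6*(-9) + (-202 - 1*207) = 54 + (-202 - 207) = 54 - 409 = -355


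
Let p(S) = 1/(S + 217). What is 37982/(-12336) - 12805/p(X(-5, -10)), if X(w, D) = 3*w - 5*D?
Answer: -19903291471/6168 ≈ -3.2269e+6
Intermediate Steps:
X(w, D) = -5*D + 3*w
p(S) = 1/(217 + S)
37982/(-12336) - 12805/p(X(-5, -10)) = 37982/(-12336) - 12805/(1/(217 + (-5*(-10) + 3*(-5)))) = 37982*(-1/12336) - 12805/(1/(217 + (50 - 15))) = -18991/6168 - 12805/(1/(217 + 35)) = -18991/6168 - 12805/(1/252) = -18991/6168 - 12805/1/252 = -18991/6168 - 12805*252 = -18991/6168 - 3226860 = -19903291471/6168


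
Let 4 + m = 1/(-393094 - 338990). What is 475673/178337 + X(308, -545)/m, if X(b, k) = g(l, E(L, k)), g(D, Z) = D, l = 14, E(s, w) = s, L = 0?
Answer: -434876454511/522230835569 ≈ -0.83273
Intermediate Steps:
X(b, k) = 14
m = -2928337/732084 (m = -4 + 1/(-393094 - 338990) = -4 + 1/(-732084) = -4 - 1/732084 = -2928337/732084 ≈ -4.0000)
475673/178337 + X(308, -545)/m = 475673/178337 + 14/(-2928337/732084) = 475673*(1/178337) + 14*(-732084/2928337) = 475673/178337 - 10249176/2928337 = -434876454511/522230835569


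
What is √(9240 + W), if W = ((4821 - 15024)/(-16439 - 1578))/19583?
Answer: √1150258304722302722973/352826911 ≈ 96.125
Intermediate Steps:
W = 10203/352826911 (W = -10203/(-18017)*(1/19583) = -10203*(-1/18017)*(1/19583) = (10203/18017)*(1/19583) = 10203/352826911 ≈ 2.8918e-5)
√(9240 + W) = √(9240 + 10203/352826911) = √(3260120667843/352826911) = √1150258304722302722973/352826911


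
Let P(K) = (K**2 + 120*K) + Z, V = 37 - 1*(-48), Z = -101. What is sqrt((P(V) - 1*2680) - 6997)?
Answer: sqrt(7647) ≈ 87.447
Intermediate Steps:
V = 85 (V = 37 + 48 = 85)
P(K) = -101 + K**2 + 120*K (P(K) = (K**2 + 120*K) - 101 = -101 + K**2 + 120*K)
sqrt((P(V) - 1*2680) - 6997) = sqrt(((-101 + 85**2 + 120*85) - 1*2680) - 6997) = sqrt(((-101 + 7225 + 10200) - 2680) - 6997) = sqrt((17324 - 2680) - 6997) = sqrt(14644 - 6997) = sqrt(7647)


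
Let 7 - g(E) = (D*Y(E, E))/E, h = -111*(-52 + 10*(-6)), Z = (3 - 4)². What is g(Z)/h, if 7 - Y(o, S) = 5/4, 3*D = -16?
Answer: 113/37296 ≈ 0.0030298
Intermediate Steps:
D = -16/3 (D = (⅓)*(-16) = -16/3 ≈ -5.3333)
Z = 1 (Z = (-1)² = 1)
h = 12432 (h = -111*(-52 - 60) = -111*(-112) = 12432)
Y(o, S) = 23/4 (Y(o, S) = 7 - 5/4 = 23/4)
g(E) = 7 + 92/(3*E) (g(E) = 7 - (-16/3*23/4)/E = 7 - (-92)/(3*E) = 7 + 92/(3*E))
g(Z)/h = (7 + (92/3)/1)/12432 = (7 + (92/3)*1)*(1/12432) = (7 + 92/3)*(1/12432) = (113/3)*(1/12432) = 113/37296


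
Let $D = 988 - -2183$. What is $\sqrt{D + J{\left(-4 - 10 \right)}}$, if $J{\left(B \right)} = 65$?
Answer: $2 \sqrt{809} \approx 56.886$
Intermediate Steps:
$D = 3171$ ($D = 988 + 2183 = 3171$)
$\sqrt{D + J{\left(-4 - 10 \right)}} = \sqrt{3171 + 65} = \sqrt{3236} = 2 \sqrt{809}$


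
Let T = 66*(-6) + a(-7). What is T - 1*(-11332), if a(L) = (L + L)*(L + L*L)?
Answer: 10348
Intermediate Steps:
a(L) = 2*L*(L + L**2) (a(L) = (2*L)*(L + L**2) = 2*L*(L + L**2))
T = -984 (T = 66*(-6) + 2*(-7)**2*(1 - 7) = -396 + 2*49*(-6) = -396 - 588 = -984)
T - 1*(-11332) = -984 - 1*(-11332) = -984 + 11332 = 10348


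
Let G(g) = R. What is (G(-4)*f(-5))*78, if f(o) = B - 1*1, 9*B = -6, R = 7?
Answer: -910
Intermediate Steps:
G(g) = 7
B = -⅔ (B = (⅑)*(-6) = -⅔ ≈ -0.66667)
f(o) = -5/3 (f(o) = -⅔ - 1*1 = -⅔ - 1 = -5/3)
(G(-4)*f(-5))*78 = (7*(-5/3))*78 = -35/3*78 = -910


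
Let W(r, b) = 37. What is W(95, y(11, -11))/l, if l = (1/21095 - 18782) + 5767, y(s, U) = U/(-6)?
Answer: -780515/274551424 ≈ -0.0028429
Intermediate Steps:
y(s, U) = -U/6 (y(s, U) = U*(-1/6) = -U/6)
l = -274551424/21095 (l = (1/21095 - 18782) + 5767 = -396206289/21095 + 5767 = -274551424/21095 ≈ -13015.)
W(95, y(11, -11))/l = 37/(-274551424/21095) = 37*(-21095/274551424) = -780515/274551424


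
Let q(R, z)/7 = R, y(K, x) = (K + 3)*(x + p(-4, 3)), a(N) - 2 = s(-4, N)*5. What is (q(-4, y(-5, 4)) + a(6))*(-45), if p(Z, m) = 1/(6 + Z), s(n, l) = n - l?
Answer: 3420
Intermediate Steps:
a(N) = -18 - 5*N (a(N) = 2 + (-4 - N)*5 = 2 + (-20 - 5*N) = -18 - 5*N)
y(K, x) = (½ + x)*(3 + K) (y(K, x) = (K + 3)*(x + 1/(6 - 4)) = (3 + K)*(x + 1/2) = (3 + K)*(x + ½) = (3 + K)*(½ + x) = (½ + x)*(3 + K))
q(R, z) = 7*R
(q(-4, y(-5, 4)) + a(6))*(-45) = (7*(-4) + (-18 - 5*6))*(-45) = (-28 + (-18 - 30))*(-45) = (-28 - 48)*(-45) = -76*(-45) = 3420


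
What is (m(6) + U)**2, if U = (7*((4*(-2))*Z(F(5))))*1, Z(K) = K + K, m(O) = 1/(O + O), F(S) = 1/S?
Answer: 1792921/3600 ≈ 498.03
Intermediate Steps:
F(S) = 1/S
m(O) = 1/(2*O)
Z(K) = 2*K
U = -112/5 (U = (7*((4*(-2))*(2/5)))*1 = (7*(-16/5))*1 = -112/5*1 = -112/5 ≈ -22.400)
(m(6) + U)**2 = ((1/2)/6 - 112/5)**2 = ((1/2)*(1/6) - 112/5)**2 = (1/12 - 112/5)**2 = (-1339/60)**2 = 1792921/3600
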